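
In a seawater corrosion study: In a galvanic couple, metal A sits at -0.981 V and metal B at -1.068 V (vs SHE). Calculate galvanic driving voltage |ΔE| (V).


Driving voltage is the absolute potential difference.
|ΔE| = |-0.981 − (-1.068)| = 0.087 V

0.087 V


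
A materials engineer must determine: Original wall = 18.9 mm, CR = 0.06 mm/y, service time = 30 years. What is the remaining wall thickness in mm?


Remaining wall = original − CR × time
t = 18.9 − 0.06*30 = 18.9 − 1.8 = 17.1 mm

17.1 mm


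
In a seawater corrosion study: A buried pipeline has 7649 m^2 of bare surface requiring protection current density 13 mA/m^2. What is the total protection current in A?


I = area * current density, then convert mA → A (÷1000)
I = 7649 * 13 / 1000 = 99.44 A

99.44 A


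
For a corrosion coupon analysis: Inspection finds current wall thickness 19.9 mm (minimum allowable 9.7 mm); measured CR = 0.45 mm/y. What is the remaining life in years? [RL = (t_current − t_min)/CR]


Apply the remaining-life relation: RL = (t_current − t_min) / CR
RL = (19.9 − 9.7) / 0.45 = 10.2 / 0.45 = 22.7 years

22.7 years


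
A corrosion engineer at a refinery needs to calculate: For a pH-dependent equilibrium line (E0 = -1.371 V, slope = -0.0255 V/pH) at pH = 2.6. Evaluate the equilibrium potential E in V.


Apply the Pourbaix line equation: E = E0 + slope*pH
E = -1.371 + (-0.0255)*2.6 = -1.371 + (-0.0663) = -1.4373 V
Rounded to 4 decimal places: E = -1.4373 V

-1.4373 V


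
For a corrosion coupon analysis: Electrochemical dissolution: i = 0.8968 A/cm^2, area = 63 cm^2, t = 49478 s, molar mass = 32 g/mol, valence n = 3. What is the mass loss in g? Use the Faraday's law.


Apply Faraday's law: m = i*A*t*M / (n*F)
Total charge passed Q = i*A*t = 0.8968*63*49478 = 2795427.8352 C
m = Q*M/(n*F) = 2795427.8352*32/(3*96485) = 309.0418 g

309.0418 g


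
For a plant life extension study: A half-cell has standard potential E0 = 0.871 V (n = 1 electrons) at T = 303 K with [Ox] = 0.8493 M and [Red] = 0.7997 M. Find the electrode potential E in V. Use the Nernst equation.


Apply the Nernst equation: E = E0 + (RT/nF)*ln([Ox]/[Red])
Step 1: RT/nF = 8.314*303/(1*96485) = 0.02610916 V
Step 2: [Ox]/[Red] = 0.8493/0.7997 = 1.062023
Step 3: ln(1.062023) = 0.060176
Step 4: correction = 0.02610916 * 0.060176 = 0.002 V
E = 0.871 + 0.002 = 0.873 V

0.873 V


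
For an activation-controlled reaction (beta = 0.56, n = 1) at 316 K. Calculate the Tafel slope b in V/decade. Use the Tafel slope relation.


Apply the Tafel slope relation: b = 2.303*R*T/(beta*n*F)
Numerator: 2.303 * 8.314 * 316 = 6050.5
Denominator: 0.56 * 1 * 96485 = 54031.6
b = 6050.5 / 54031.6 = 0.112 V/decade

0.112 V/decade


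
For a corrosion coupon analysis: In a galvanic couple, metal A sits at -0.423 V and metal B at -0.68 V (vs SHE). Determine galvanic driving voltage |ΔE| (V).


Driving voltage is the absolute potential difference.
|ΔE| = |-0.423 − (-0.68)| = 0.257 V

0.257 V


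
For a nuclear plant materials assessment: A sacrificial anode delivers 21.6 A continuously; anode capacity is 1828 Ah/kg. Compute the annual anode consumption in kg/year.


Annual consumption = current * hours per year / capacity
Rate = 21.6 * 8760 / 1828 = 103.5 kg/year

103.5 kg/year


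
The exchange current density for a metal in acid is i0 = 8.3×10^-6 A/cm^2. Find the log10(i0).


i0 = 8.3×10^-6 A/cm^2
log10(i0) = -5.081

-5.081


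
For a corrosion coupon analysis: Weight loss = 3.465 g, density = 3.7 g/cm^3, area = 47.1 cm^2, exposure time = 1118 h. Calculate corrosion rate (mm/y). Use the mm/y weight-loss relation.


Apply the mm/y weight-loss relation: CR = 87600 * W / (D * A * T)
Numerator: 87600 * 3.465 = 303534.0
Denominator: 3.7 * 47.1 * 1118 = 194833.86
CR = 303534.0 / 194833.86 = 1.55791 mm/y

1.55791 mm/y


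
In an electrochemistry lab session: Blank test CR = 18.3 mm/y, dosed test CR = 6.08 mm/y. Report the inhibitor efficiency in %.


Apply the inhibitor-efficiency definition: IE = (CR_blank − CR_inh)/CR_blank × 100
IE = (18.3 − 6.08) / 18.3 × 100
IE = 12.22 / 18.3 × 100 = 66.8 %

66.8 %


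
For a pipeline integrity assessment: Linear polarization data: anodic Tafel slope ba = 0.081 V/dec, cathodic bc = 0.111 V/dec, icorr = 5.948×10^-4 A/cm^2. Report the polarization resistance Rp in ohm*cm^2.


Apply the Stern-Geary equation: Rp = ba*bc / (2.303*icorr*(ba+bc))
ba*bc = 0.081*0.111 = 0.008991
ba+bc = 0.192; 2.303*icorr*(ba+bc) = 2.303*5.948×10^-4*0.192 = 2.6300628×10^-4
Rp = 0.008991 / 2.6300628×10^-4 = 34.19 ohm*cm^2

34.19 ohm*cm^2


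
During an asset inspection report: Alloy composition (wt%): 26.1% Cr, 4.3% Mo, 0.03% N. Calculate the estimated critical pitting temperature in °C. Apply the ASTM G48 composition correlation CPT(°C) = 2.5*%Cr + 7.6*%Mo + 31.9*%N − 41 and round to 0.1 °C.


Apply the ASTM G48 empirical CPT estimate: CPT(°C) = 2.5*%Cr + 7.6*%Mo + 31.9*%N − 41
2.5*26.1 = 65.25; 7.6*4.3 = 32.68; 31.9*0.03 = 0.957
CPT = 65.25 + 32.68 + 0.957 − 41 = 57.887 °C
Rounded to 0.1 °C: CPT ≈ 57.9 °C

57.9 °C


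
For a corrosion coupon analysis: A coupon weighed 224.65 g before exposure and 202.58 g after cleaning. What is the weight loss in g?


Weight loss = initial − final
WL = 224.65 − 202.58 = 22.07 g

22.07 g


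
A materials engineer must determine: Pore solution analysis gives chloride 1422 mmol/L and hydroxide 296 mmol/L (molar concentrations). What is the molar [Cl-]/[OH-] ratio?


Threshold parameter = [Cl-] / [OH-] (molar basis; both in mmol/L, so units cancel)
Ratio = 1422 / 296 = 4.8

4.8


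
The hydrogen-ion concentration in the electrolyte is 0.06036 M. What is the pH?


pH = −log10[H+]
pH = −log10(0.06036) = 1.22

1.22


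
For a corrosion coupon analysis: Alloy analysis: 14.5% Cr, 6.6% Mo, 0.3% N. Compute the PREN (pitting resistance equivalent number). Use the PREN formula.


Apply the PREN formula: PREN = Cr + 3.3*Mo + 16*N
PREN = 14.5 + 3.3*6.6 + 16*0.3
PREN = 14.5 + 21.78 + 4.8 = 41.08

41.08


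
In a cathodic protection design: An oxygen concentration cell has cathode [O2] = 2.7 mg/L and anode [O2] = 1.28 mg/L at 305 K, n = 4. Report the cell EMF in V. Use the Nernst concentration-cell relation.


Apply the Nernst concentration-cell relation: E = (RT/nF)*ln(C_cathode/C_anode)
RT/nF = 8.314*305/(4*96485) = 0.00657037 V
ln(2.7/1.28) = 0.74639
E = 0.00657037 * 0.74639 = 0.0049 V

0.0049 V


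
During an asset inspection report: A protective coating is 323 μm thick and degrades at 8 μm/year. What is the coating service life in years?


Service life = thickness / degradation rate
Life = 323 / 8 = 40.4 years

40.4 years


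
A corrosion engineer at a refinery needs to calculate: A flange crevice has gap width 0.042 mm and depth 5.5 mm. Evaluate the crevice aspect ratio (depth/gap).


Aspect ratio = depth / gap
Ratio = 5.5 / 0.042 = 131.0

131.0


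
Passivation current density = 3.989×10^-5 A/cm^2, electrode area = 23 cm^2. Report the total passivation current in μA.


I = i_pass * A, then convert A → μA (×10^6)
I = 3.989×10^-5 * 23 * 10^6 = 917.47 μA

917.47 μA


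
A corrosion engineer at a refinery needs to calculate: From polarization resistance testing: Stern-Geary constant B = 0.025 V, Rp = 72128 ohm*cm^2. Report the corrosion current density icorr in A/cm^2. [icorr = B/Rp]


Apply the Stern-Geary relation: icorr = B / Rp
icorr = 0.025 / 72128 = 3.466×10^-7 A/cm^2

3.466×10^-7 A/cm^2


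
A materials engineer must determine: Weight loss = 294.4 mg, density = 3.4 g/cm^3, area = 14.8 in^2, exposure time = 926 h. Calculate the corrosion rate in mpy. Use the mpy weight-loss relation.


Apply the mpy weight-loss relation: CR = 534 * W / (D * A * T)
Numerator: 534 * 294.4 = 157209.6
Denominator: 3.4 * 14.8 * 926 = 46596.32
CR = 157209.6 / 46596.32 = 3.3739 mpy

3.3739 mpy


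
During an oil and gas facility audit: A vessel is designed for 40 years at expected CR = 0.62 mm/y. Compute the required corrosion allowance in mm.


Corrosion allowance = CR × design life
CA = 0.62 * 40 = 24.8 mm

24.8 mm


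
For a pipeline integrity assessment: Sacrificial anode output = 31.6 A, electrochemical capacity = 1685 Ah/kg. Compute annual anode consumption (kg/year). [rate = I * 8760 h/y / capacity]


Annual consumption = current * hours per year / capacity
Rate = 31.6 * 8760 / 1685 = 164.3 kg/year

164.3 kg/year


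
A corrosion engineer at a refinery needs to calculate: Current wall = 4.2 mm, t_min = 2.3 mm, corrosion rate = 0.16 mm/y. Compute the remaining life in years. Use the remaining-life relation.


Apply the remaining-life relation: RL = (t_current − t_min) / CR
RL = (4.2 − 2.3) / 0.16 = 1.9 / 0.16 = 11.9 years

11.9 years


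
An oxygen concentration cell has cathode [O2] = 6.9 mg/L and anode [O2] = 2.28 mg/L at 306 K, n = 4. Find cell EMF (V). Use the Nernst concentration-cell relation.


Apply the Nernst concentration-cell relation: E = (RT/nF)*ln(C_cathode/C_anode)
RT/nF = 8.314*306/(4*96485) = 0.00659192 V
ln(6.9/2.28) = 1.10735
E = 0.00659192 * 1.10735 = 0.0073 V

0.0073 V


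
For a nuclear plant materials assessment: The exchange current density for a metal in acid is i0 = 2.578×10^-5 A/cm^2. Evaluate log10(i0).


i0 = 2.578×10^-5 A/cm^2
log10(i0) = -4.589

-4.589


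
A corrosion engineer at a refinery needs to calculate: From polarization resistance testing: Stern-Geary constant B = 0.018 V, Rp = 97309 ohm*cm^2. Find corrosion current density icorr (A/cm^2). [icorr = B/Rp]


Apply the Stern-Geary relation: icorr = B / Rp
icorr = 0.018 / 97309 = 1.85×10^-7 A/cm^2

1.85×10^-7 A/cm^2


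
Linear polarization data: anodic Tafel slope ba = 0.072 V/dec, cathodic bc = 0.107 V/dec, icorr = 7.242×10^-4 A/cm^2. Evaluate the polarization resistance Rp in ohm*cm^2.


Apply the Stern-Geary equation: Rp = ba*bc / (2.303*icorr*(ba+bc))
ba*bc = 0.072*0.107 = 0.007704
ba+bc = 0.179; 2.303*icorr*(ba+bc) = 2.303*7.242×10^-4*0.179 = 2.9854204×10^-4
Rp = 0.007704 / 2.9854204×10^-4 = 25.8 ohm*cm^2

25.8 ohm*cm^2


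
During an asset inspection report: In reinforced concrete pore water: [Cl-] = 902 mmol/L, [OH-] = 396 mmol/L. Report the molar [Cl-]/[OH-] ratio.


Threshold parameter = [Cl-] / [OH-] (molar basis; both in mmol/L, so units cancel)
Ratio = 902 / 396 = 2.28

2.28


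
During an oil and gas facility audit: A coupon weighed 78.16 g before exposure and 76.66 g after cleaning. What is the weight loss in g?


Weight loss = initial − final
WL = 78.16 − 76.66 = 1.5 g

1.5 g


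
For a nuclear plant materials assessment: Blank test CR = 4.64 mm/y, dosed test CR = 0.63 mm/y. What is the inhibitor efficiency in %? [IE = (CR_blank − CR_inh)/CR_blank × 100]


Apply the inhibitor-efficiency definition: IE = (CR_blank − CR_inh)/CR_blank × 100
IE = (4.64 − 0.63) / 4.64 × 100
IE = 4.01 / 4.64 × 100 = 86.4 %

86.4 %


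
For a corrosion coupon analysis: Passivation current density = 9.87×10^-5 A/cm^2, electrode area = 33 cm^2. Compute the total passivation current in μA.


I = i_pass * A, then convert A → μA (×10^6)
I = 9.87×10^-5 * 33 * 10^6 = 3257.1 μA

3257.1 μA


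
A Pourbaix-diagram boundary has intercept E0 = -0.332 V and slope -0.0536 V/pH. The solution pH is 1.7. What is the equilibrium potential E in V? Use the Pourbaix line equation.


Apply the Pourbaix line equation: E = E0 + slope*pH
E = -0.332 + (-0.0536)*1.7 = -0.332 + (-0.09112) = -0.42312 V
Rounded to 3 decimal places: E = -0.423 V

-0.423 V


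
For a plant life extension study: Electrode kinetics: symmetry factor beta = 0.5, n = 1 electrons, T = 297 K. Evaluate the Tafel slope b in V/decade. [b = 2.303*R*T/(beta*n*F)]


Apply the Tafel slope relation: b = 2.303*R*T/(beta*n*F)
Numerator: 2.303 * 8.314 * 297 = 5686.7
Denominator: 0.5 * 1 * 96485 = 48242.5
b = 5686.7 / 48242.5 = 0.1179 V/decade

0.1179 V/decade


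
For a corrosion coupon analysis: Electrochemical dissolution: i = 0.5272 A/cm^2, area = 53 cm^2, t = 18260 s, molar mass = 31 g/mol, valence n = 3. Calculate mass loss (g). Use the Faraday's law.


Apply Faraday's law: m = i*A*t*M / (n*F)
Total charge passed Q = i*A*t = 0.5272*53*18260 = 510213.616 C
m = Q*M/(n*F) = 510213.616*31/(3*96485) = 54.64277 g

54.64277 g


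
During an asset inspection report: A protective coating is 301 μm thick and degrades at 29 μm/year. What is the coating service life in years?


Service life = thickness / degradation rate
Life = 301 / 29 = 10.4 years

10.4 years


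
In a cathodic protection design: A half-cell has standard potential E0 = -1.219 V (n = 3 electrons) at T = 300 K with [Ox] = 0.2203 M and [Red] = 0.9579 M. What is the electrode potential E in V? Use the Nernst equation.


Apply the Nernst equation: E = E0 + (RT/nF)*ln([Ox]/[Red])
Step 1: RT/nF = 8.314*300/(3*96485) = 0.00861688 V
Step 2: [Ox]/[Red] = 0.2203/0.9579 = 0.229982
Step 3: ln(0.229982) = -1.469754
Step 4: correction = 0.00861688 * -1.469754 = -0.013 V
E = -1.219 + -0.013 = -1.232 V

-1.232 V


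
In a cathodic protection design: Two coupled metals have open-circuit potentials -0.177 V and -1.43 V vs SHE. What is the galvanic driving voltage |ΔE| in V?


Driving voltage is the absolute potential difference.
|ΔE| = |-0.177 − (-1.43)| = 1.253 V

1.253 V


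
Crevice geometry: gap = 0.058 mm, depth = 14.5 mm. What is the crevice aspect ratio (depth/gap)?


Aspect ratio = depth / gap
Ratio = 14.5 / 0.058 = 250.0

250.0


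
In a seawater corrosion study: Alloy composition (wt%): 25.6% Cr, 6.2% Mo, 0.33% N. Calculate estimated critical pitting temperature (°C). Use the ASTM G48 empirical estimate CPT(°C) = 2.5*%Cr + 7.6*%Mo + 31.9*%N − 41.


Apply the ASTM G48 empirical CPT estimate: CPT(°C) = 2.5*%Cr + 7.6*%Mo + 31.9*%N − 41
2.5*25.6 = 64; 7.6*6.2 = 47.12; 31.9*0.33 = 10.527
CPT = 64 + 47.12 + 10.527 − 41 = 80.647 °C
Rounded to 0.1 °C: CPT ≈ 80.6 °C

80.6 °C


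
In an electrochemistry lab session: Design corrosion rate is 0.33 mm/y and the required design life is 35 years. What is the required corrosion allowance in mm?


Corrosion allowance = CR × design life
CA = 0.33 * 35 = 11.55 mm

11.55 mm


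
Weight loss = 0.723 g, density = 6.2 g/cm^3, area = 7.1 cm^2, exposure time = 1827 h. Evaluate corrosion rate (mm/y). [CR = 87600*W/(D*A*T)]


Apply the mm/y weight-loss relation: CR = 87600 * W / (D * A * T)
Numerator: 87600 * 0.723 = 63334.8
Denominator: 6.2 * 7.1 * 1827 = 80424.54
CR = 63334.8 / 80424.54 = 0.7875 mm/y

0.7875 mm/y


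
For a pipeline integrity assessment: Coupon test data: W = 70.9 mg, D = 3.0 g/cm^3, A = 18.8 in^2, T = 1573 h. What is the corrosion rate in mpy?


Apply the mpy weight-loss relation: CR = 534 * W / (D * A * T)
Numerator: 534 * 70.9 = 37860.6
Denominator: 3.0 * 18.8 * 1573 = 88717.2
CR = 37860.6 / 88717.2 = 0.42676 mpy

0.42676 mpy


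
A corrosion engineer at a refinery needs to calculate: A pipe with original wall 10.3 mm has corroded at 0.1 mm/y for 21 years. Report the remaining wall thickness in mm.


Remaining wall = original − CR × time
t = 10.3 − 0.1*21 = 10.3 − 2.1 = 8.2 mm

8.2 mm


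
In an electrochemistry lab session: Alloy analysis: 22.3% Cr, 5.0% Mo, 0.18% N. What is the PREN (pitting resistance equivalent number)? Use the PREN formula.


Apply the PREN formula: PREN = Cr + 3.3*Mo + 16*N
PREN = 22.3 + 3.3*5.0 + 16*0.18
PREN = 22.3 + 16.5 + 2.88 = 41.68

41.68


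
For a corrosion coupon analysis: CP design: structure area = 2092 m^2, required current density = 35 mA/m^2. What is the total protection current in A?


I = area * current density, then convert mA → A (÷1000)
I = 2092 * 35 / 1000 = 73.22 A

73.22 A


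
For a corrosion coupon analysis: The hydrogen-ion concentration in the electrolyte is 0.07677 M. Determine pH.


pH = −log10[H+]
pH = −log10(0.07677) = 1.11

1.11


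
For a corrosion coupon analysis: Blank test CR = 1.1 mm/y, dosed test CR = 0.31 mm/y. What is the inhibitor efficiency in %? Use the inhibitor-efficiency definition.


Apply the inhibitor-efficiency definition: IE = (CR_blank − CR_inh)/CR_blank × 100
IE = (1.1 − 0.31) / 1.1 × 100
IE = 0.79 / 1.1 × 100 = 71.8 %

71.8 %


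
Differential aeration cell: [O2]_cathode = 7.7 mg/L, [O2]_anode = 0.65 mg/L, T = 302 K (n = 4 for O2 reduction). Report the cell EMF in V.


Apply the Nernst concentration-cell relation: E = (RT/nF)*ln(C_cathode/C_anode)
RT/nF = 8.314*302/(4*96485) = 0.00650575 V
ln(7.7/0.65) = 2.472
E = 0.00650575 * 2.472 = 0.01608 V

0.01608 V


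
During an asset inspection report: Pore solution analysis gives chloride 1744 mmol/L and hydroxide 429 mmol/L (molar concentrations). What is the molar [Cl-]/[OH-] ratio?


Threshold parameter = [Cl-] / [OH-] (molar basis; both in mmol/L, so units cancel)
Ratio = 1744 / 429 = 4.07

4.07


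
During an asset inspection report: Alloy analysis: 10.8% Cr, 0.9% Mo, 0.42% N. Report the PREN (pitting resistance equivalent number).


Apply the PREN formula: PREN = Cr + 3.3*Mo + 16*N
PREN = 10.8 + 3.3*0.9 + 16*0.42
PREN = 10.8 + 2.97 + 6.72 = 20.49

20.49


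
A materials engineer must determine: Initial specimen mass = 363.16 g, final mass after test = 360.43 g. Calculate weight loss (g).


Weight loss = initial − final
WL = 363.16 − 360.43 = 2.73 g

2.73 g


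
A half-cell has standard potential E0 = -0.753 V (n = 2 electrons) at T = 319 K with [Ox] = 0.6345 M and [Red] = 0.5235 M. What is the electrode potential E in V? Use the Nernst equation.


Apply the Nernst equation: E = E0 + (RT/nF)*ln([Ox]/[Red])
Step 1: RT/nF = 8.314*319/(2*96485) = 0.01374393 V
Step 2: [Ox]/[Red] = 0.6345/0.5235 = 1.212034
Step 3: ln(1.212034) = 0.1923
Step 4: correction = 0.01374393 * 0.1923 = 0.0026 V
E = -0.753 + 0.0026 = -0.7504 V

-0.7504 V


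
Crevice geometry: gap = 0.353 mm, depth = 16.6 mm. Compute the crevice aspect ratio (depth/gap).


Aspect ratio = depth / gap
Ratio = 16.6 / 0.353 = 47.0

47.0


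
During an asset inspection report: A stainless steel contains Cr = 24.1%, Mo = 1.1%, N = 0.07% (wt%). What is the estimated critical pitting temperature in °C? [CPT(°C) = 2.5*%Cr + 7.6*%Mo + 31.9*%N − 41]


Apply the ASTM G48 empirical CPT estimate: CPT(°C) = 2.5*%Cr + 7.6*%Mo + 31.9*%N − 41
2.5*24.1 = 60.25; 7.6*1.1 = 8.36; 31.9*0.07 = 2.233
CPT = 60.25 + 8.36 + 2.233 − 41 = 29.843 °C
Rounded to 0.1 °C: CPT ≈ 29.8 °C

29.8 °C


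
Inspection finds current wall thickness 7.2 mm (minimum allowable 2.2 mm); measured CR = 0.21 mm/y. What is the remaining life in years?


Apply the remaining-life relation: RL = (t_current − t_min) / CR
RL = (7.2 − 2.2) / 0.21 = 5.0 / 0.21 = 23.8 years

23.8 years


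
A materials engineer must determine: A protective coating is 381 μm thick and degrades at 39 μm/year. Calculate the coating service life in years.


Service life = thickness / degradation rate
Life = 381 / 39 = 9.8 years

9.8 years


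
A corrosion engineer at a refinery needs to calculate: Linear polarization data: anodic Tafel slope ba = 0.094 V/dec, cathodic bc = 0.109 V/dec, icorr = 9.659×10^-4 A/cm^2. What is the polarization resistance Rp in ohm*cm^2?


Apply the Stern-Geary equation: Rp = ba*bc / (2.303*icorr*(ba+bc))
ba*bc = 0.094*0.109 = 0.010246
ba+bc = 0.203; 2.303*icorr*(ba+bc) = 2.303*9.659×10^-4*0.203 = 4.5156694×10^-4
Rp = 0.010246 / 4.5156694×10^-4 = 22.7 ohm*cm^2

22.7 ohm*cm^2


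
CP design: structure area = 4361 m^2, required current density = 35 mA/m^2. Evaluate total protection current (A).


I = area * current density, then convert mA → A (÷1000)
I = 4361 * 35 / 1000 = 152.64 A

152.64 A


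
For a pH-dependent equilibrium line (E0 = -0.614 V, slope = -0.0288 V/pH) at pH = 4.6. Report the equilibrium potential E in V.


Apply the Pourbaix line equation: E = E0 + slope*pH
E = -0.614 + (-0.0288)*4.6 = -0.614 + (-0.13248) = -0.74648 V
Rounded to 4 decimal places: E = -0.7465 V

-0.7465 V


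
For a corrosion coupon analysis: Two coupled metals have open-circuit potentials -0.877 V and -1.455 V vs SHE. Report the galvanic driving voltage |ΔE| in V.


Driving voltage is the absolute potential difference.
|ΔE| = |-0.877 − (-1.455)| = 0.578 V

0.578 V


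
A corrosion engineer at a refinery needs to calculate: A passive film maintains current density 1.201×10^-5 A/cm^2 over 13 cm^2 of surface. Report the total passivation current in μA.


I = i_pass * A, then convert A → μA (×10^6)
I = 1.201×10^-5 * 13 * 10^6 = 156.13 μA

156.13 μA


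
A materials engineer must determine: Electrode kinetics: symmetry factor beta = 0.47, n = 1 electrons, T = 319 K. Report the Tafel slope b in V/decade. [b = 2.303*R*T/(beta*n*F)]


Apply the Tafel slope relation: b = 2.303*R*T/(beta*n*F)
Numerator: 2.303 * 8.314 * 319 = 6107.94
Denominator: 0.47 * 1 * 96485 = 45347.95
b = 6107.94 / 45347.95 = 0.135 V/decade

0.135 V/decade


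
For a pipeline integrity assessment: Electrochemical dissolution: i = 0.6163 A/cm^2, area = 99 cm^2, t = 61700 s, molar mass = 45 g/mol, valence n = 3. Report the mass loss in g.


Apply Faraday's law: m = i*A*t*M / (n*F)
Total charge passed Q = i*A*t = 0.6163*99*61700 = 3764545.29 C
m = Q*M/(n*F) = 3764545.29*45/(3*96485) = 585.253 g

585.253 g


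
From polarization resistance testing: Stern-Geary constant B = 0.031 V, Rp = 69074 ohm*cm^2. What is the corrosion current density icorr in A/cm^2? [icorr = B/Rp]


Apply the Stern-Geary relation: icorr = B / Rp
icorr = 0.031 / 69074 = 4.488×10^-7 A/cm^2

4.488×10^-7 A/cm^2


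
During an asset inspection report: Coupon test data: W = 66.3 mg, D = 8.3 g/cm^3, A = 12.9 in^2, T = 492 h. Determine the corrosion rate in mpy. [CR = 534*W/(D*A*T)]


Apply the mpy weight-loss relation: CR = 534 * W / (D * A * T)
Numerator: 534 * 66.3 = 35404.2
Denominator: 8.3 * 12.9 * 492 = 52678.44
CR = 35404.2 / 52678.44 = 0.6721 mpy

0.6721 mpy


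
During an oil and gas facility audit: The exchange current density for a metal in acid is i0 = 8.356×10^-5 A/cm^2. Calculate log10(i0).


i0 = 8.356×10^-5 A/cm^2
log10(i0) = -4.078

-4.078


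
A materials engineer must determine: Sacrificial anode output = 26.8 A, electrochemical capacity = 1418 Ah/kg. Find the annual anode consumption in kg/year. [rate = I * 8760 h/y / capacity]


Annual consumption = current * hours per year / capacity
Rate = 26.8 * 8760 / 1418 = 165.6 kg/year

165.6 kg/year


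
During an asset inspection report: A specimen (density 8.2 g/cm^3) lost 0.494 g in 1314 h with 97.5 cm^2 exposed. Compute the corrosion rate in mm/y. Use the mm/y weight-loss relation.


Apply the mm/y weight-loss relation: CR = 87600 * W / (D * A * T)
Numerator: 87600 * 0.494 = 43274.4
Denominator: 8.2 * 97.5 * 1314 = 1050543.0
CR = 43274.4 / 1050543.0 = 0.0412 mm/y

0.0412 mm/y


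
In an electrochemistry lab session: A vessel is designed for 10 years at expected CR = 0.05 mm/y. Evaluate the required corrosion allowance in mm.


Corrosion allowance = CR × design life
CA = 0.05 * 10 = 0.5 mm

0.5 mm


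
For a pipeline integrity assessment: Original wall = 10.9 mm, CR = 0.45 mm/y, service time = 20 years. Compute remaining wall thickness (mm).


Remaining wall = original − CR × time
t = 10.9 − 0.45*20 = 10.9 − 9.0 = 1.9 mm

1.9 mm


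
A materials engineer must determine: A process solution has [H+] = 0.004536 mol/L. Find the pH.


pH = −log10[H+]
pH = −log10(0.004536) = 2.34

2.34


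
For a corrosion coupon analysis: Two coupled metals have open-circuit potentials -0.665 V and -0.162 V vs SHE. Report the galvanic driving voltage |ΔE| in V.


Driving voltage is the absolute potential difference.
|ΔE| = |-0.665 − (-0.162)| = 0.503 V

0.503 V


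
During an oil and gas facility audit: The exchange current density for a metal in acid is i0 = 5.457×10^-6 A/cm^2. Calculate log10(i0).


i0 = 5.457×10^-6 A/cm^2
log10(i0) = -5.263

-5.263


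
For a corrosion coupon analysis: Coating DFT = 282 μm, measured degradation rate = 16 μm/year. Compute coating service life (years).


Service life = thickness / degradation rate
Life = 282 / 16 = 17.6 years

17.6 years


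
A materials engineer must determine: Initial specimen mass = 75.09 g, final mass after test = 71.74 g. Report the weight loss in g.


Weight loss = initial − final
WL = 75.09 − 71.74 = 3.35 g

3.35 g


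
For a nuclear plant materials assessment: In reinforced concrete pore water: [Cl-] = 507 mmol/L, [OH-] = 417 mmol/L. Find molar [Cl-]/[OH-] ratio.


Threshold parameter = [Cl-] / [OH-] (molar basis; both in mmol/L, so units cancel)
Ratio = 507 / 417 = 1.22

1.22


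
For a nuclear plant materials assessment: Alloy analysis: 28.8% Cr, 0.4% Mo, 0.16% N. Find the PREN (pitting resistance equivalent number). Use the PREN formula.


Apply the PREN formula: PREN = Cr + 3.3*Mo + 16*N
PREN = 28.8 + 3.3*0.4 + 16*0.16
PREN = 28.8 + 1.32 + 2.56 = 32.68

32.68


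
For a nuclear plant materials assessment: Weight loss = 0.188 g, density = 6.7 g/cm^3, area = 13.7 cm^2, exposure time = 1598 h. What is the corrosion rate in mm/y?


Apply the mm/y weight-loss relation: CR = 87600 * W / (D * A * T)
Numerator: 87600 * 0.188 = 16468.8
Denominator: 6.7 * 13.7 * 1598 = 146680.42
CR = 16468.8 / 146680.42 = 0.11228 mm/y

0.11228 mm/y


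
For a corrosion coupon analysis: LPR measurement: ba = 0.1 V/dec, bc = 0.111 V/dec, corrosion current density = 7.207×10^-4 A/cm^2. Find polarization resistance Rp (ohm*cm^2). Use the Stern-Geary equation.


Apply the Stern-Geary equation: Rp = ba*bc / (2.303*icorr*(ba+bc))
ba*bc = 0.1*0.111 = 0.0111
ba+bc = 0.211; 2.303*icorr*(ba+bc) = 2.303*7.207×10^-4*0.211 = 3.5021191×10^-4
Rp = 0.0111 / 3.5021191×10^-4 = 31.7 ohm*cm^2

31.7 ohm*cm^2


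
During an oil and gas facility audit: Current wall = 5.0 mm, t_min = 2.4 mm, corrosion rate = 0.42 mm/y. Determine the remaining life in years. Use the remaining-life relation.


Apply the remaining-life relation: RL = (t_current − t_min) / CR
RL = (5.0 − 2.4) / 0.42 = 2.6 / 0.42 = 6.2 years

6.2 years


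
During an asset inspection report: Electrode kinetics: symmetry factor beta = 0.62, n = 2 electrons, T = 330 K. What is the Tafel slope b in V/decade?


Apply the Tafel slope relation: b = 2.303*R*T/(beta*n*F)
Numerator: 2.303 * 8.314 * 330 = 6318.56
Denominator: 0.62 * 2 * 96485 = 119641.4
b = 6318.56 / 119641.4 = 0.053 V/decade

0.053 V/decade


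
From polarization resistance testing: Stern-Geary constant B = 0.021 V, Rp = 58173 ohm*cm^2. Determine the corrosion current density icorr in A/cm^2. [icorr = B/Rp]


Apply the Stern-Geary relation: icorr = B / Rp
icorr = 0.021 / 58173 = 3.61×10^-7 A/cm^2

3.61×10^-7 A/cm^2


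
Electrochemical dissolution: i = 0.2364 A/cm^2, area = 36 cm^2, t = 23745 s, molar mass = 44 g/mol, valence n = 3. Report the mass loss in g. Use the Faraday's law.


Apply Faraday's law: m = i*A*t*M / (n*F)
Total charge passed Q = i*A*t = 0.2364*36*23745 = 202079.448 C
m = Q*M/(n*F) = 202079.448*44/(3*96485) = 30.718 g

30.718 g


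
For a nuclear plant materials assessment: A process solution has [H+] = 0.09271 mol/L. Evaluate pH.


pH = −log10[H+]
pH = −log10(0.09271) = 1.03

1.03


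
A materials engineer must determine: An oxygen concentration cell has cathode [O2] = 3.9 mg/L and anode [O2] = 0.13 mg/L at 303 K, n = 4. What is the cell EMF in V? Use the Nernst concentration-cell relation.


Apply the Nernst concentration-cell relation: E = (RT/nF)*ln(C_cathode/C_anode)
RT/nF = 8.314*303/(4*96485) = 0.00652729 V
ln(3.9/0.13) = 3.4012
E = 0.00652729 * 3.4012 = 0.0222 V

0.0222 V


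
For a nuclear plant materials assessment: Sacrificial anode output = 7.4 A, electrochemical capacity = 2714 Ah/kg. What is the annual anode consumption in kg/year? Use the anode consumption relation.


Annual consumption = current * hours per year / capacity
Rate = 7.4 * 8760 / 2714 = 23.9 kg/year

23.9 kg/year


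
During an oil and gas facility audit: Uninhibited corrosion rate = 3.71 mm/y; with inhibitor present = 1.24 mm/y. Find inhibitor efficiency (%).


Apply the inhibitor-efficiency definition: IE = (CR_blank − CR_inh)/CR_blank × 100
IE = (3.71 − 1.24) / 3.71 × 100
IE = 2.47 / 3.71 × 100 = 66.6 %

66.6 %


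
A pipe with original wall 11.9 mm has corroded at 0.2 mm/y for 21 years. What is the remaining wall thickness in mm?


Remaining wall = original − CR × time
t = 11.9 − 0.2*21 = 11.9 − 4.2 = 7.7 mm

7.7 mm


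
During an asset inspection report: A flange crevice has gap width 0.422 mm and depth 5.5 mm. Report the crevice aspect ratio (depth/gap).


Aspect ratio = depth / gap
Ratio = 5.5 / 0.422 = 13.0

13.0


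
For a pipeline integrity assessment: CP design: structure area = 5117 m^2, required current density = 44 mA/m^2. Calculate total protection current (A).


I = area * current density, then convert mA → A (÷1000)
I = 5117 * 44 / 1000 = 225.15 A

225.15 A


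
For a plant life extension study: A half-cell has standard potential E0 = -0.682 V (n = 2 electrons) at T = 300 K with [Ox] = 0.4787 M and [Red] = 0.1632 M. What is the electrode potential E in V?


Apply the Nernst equation: E = E0 + (RT/nF)*ln([Ox]/[Red])
Step 1: RT/nF = 8.314*300/(2*96485) = 0.01292533 V
Step 2: [Ox]/[Red] = 0.4787/0.1632 = 2.933211
Step 3: ln(2.933211) = 1.076098
Step 4: correction = 0.01292533 * 1.076098 = 0.014 V
E = -0.682 + 0.014 = -0.668 V

-0.668 V


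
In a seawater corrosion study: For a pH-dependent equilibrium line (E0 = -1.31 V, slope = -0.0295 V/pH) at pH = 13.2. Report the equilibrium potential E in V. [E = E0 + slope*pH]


Apply the Pourbaix line equation: E = E0 + slope*pH
E = -1.31 + (-0.0295)*13.2 = -1.31 + (-0.3894) = -1.6994 V
Rounded to 3 decimal places: E = -1.699 V

-1.699 V


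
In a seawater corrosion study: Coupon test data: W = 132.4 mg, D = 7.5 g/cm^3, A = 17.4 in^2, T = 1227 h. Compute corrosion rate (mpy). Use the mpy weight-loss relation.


Apply the mpy weight-loss relation: CR = 534 * W / (D * A * T)
Numerator: 534 * 132.4 = 70701.6
Denominator: 7.5 * 17.4 * 1227 = 160123.5
CR = 70701.6 / 160123.5 = 0.44154 mpy

0.44154 mpy


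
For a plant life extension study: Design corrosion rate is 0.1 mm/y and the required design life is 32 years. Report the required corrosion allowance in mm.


Corrosion allowance = CR × design life
CA = 0.1 * 32 = 3.2 mm

3.2 mm


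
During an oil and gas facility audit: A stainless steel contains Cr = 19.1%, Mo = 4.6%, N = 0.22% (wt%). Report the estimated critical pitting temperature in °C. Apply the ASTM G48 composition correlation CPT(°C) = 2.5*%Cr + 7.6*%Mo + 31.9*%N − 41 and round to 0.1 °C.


Apply the ASTM G48 empirical CPT estimate: CPT(°C) = 2.5*%Cr + 7.6*%Mo + 31.9*%N − 41
2.5*19.1 = 47.75; 7.6*4.6 = 34.96; 31.9*0.22 = 7.018
CPT = 47.75 + 34.96 + 7.018 − 41 = 48.728 °C
Rounded to 0.1 °C: CPT ≈ 48.7 °C

48.7 °C


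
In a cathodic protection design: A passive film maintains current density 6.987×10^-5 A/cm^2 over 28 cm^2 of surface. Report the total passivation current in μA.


I = i_pass * A, then convert A → μA (×10^6)
I = 6.987×10^-5 * 28 * 10^6 = 1956.36 μA

1956.36 μA


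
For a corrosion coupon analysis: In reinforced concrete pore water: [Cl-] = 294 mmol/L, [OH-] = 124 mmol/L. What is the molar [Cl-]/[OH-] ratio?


Threshold parameter = [Cl-] / [OH-] (molar basis; both in mmol/L, so units cancel)
Ratio = 294 / 124 = 2.37

2.37


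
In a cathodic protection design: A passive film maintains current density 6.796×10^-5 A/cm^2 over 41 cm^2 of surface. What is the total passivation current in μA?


I = i_pass * A, then convert A → μA (×10^6)
I = 6.796×10^-5 * 41 * 10^6 = 2786.36 μA

2786.36 μA


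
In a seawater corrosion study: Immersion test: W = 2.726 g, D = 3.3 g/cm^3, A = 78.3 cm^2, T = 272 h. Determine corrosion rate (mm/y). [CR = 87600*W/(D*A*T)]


Apply the mm/y weight-loss relation: CR = 87600 * W / (D * A * T)
Numerator: 87600 * 2.726 = 238797.6
Denominator: 3.3 * 78.3 * 272 = 70282.08
CR = 238797.6 / 70282.08 = 3.397703 mm/y

3.397703 mm/y


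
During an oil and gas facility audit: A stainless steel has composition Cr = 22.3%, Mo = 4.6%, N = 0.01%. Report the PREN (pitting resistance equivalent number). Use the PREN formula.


Apply the PREN formula: PREN = Cr + 3.3*Mo + 16*N
PREN = 22.3 + 3.3*4.6 + 16*0.01
PREN = 22.3 + 15.18 + 0.16 = 37.64

37.64


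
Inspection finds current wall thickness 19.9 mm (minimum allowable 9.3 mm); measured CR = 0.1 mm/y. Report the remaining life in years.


Apply the remaining-life relation: RL = (t_current − t_min) / CR
RL = (19.9 − 9.3) / 0.1 = 10.6 / 0.1 = 106.0 years

106.0 years


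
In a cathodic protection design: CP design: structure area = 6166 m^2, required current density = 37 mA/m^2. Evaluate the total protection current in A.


I = area * current density, then convert mA → A (÷1000)
I = 6166 * 37 / 1000 = 228.14 A

228.14 A


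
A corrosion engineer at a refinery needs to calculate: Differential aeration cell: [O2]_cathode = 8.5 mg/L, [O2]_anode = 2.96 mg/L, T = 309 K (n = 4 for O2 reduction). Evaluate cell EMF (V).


Apply the Nernst concentration-cell relation: E = (RT/nF)*ln(C_cathode/C_anode)
RT/nF = 8.314*309/(4*96485) = 0.00665654 V
ln(8.5/2.96) = 1.05488
E = 0.00665654 * 1.05488 = 0.00702 V

0.00702 V


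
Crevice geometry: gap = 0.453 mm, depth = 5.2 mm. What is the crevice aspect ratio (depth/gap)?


Aspect ratio = depth / gap
Ratio = 5.2 / 0.453 = 11.5

11.5


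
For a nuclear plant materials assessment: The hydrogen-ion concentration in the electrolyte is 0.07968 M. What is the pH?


pH = −log10[H+]
pH = −log10(0.07968) = 1.1

1.1


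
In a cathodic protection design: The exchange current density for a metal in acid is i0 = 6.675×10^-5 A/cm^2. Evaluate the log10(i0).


i0 = 6.675×10^-5 A/cm^2
log10(i0) = -4.176

-4.176


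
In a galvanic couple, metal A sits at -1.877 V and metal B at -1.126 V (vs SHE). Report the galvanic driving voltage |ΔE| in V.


Driving voltage is the absolute potential difference.
|ΔE| = |-1.877 − (-1.126)| = 0.751 V

0.751 V


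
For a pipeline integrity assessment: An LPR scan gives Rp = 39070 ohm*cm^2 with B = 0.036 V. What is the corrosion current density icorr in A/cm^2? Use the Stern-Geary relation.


Apply the Stern-Geary relation: icorr = B / Rp
icorr = 0.036 / 39070 = 9.214×10^-7 A/cm^2

9.214×10^-7 A/cm^2


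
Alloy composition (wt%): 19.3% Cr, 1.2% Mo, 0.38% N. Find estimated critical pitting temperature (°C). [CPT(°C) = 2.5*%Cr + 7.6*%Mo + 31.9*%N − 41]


Apply the ASTM G48 empirical CPT estimate: CPT(°C) = 2.5*%Cr + 7.6*%Mo + 31.9*%N − 41
2.5*19.3 = 48.25; 7.6*1.2 = 9.12; 31.9*0.38 = 12.122
CPT = 48.25 + 9.12 + 12.122 − 41 = 28.492 °C
Rounded to 0.1 °C: CPT ≈ 28.5 °C

28.5 °C


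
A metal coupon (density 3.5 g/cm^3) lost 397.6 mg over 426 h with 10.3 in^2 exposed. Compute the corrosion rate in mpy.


Apply the mpy weight-loss relation: CR = 534 * W / (D * A * T)
Numerator: 534 * 397.6 = 212318.4
Denominator: 3.5 * 10.3 * 426 = 15357.3
CR = 212318.4 / 15357.3 = 13.82524 mpy

13.82524 mpy


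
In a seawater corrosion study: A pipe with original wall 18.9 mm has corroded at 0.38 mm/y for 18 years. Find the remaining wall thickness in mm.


Remaining wall = original − CR × time
t = 18.9 − 0.38*18 = 18.9 − 6.84 = 12.06 mm

12.06 mm


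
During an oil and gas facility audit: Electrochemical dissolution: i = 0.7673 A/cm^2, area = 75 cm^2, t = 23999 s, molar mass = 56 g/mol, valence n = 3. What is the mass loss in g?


Apply Faraday's law: m = i*A*t*M / (n*F)
Total charge passed Q = i*A*t = 0.7673*75*23999 = 1381082.4525 C
m = Q*M/(n*F) = 1381082.4525*56/(3*96485) = 267.1939 g

267.1939 g


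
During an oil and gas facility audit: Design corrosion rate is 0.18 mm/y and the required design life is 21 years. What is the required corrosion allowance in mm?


Corrosion allowance = CR × design life
CA = 0.18 * 21 = 3.78 mm

3.78 mm


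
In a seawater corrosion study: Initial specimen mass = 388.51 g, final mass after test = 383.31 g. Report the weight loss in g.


Weight loss = initial − final
WL = 388.51 − 383.31 = 5.2 g

5.2 g


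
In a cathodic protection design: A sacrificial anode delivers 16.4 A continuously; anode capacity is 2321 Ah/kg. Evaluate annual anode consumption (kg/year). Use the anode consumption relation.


Annual consumption = current * hours per year / capacity
Rate = 16.4 * 8760 / 2321 = 61.9 kg/year

61.9 kg/year


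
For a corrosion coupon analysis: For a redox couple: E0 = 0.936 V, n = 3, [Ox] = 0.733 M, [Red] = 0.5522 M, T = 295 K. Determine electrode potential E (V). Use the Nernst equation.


Apply the Nernst equation: E = E0 + (RT/nF)*ln([Ox]/[Red])
Step 1: RT/nF = 8.314*295/(3*96485) = 0.00847327 V
Step 2: [Ox]/[Red] = 0.733/0.5522 = 1.327418
Step 3: ln(1.327418) = 0.283236
Step 4: correction = 0.00847327 * 0.283236 = 0.0024 V
E = 0.936 + 0.0024 = 0.9384 V

0.9384 V


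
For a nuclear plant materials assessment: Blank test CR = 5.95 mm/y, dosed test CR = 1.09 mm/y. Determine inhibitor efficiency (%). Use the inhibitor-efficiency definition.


Apply the inhibitor-efficiency definition: IE = (CR_blank − CR_inh)/CR_blank × 100
IE = (5.95 − 1.09) / 5.95 × 100
IE = 4.86 / 5.95 × 100 = 81.7 %

81.7 %


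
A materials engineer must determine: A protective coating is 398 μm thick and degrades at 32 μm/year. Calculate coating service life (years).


Service life = thickness / degradation rate
Life = 398 / 32 = 12.4 years

12.4 years


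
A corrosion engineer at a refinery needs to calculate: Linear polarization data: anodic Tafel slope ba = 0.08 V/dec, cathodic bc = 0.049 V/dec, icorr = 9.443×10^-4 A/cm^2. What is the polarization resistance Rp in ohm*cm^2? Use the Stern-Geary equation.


Apply the Stern-Geary equation: Rp = ba*bc / (2.303*icorr*(ba+bc))
ba*bc = 0.08*0.049 = 0.00392
ba+bc = 0.129; 2.303*icorr*(ba+bc) = 2.303*9.443×10^-4*0.129 = 2.8053925×10^-4
Rp = 0.00392 / 2.8053925×10^-4 = 14.0 ohm*cm^2

14.0 ohm*cm^2


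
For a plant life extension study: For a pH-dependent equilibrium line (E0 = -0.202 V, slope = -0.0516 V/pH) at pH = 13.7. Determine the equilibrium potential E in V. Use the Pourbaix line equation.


Apply the Pourbaix line equation: E = E0 + slope*pH
E = -0.202 + (-0.0516)*13.7 = -0.202 + (-0.70692) = -0.90892 V
Rounded to 3 decimal places: E = -0.909 V

-0.909 V


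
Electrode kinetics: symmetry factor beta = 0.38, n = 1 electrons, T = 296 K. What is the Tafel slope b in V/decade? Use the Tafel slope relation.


Apply the Tafel slope relation: b = 2.303*R*T/(beta*n*F)
Numerator: 2.303 * 8.314 * 296 = 5667.55
Denominator: 0.38 * 1 * 96485 = 36664.3
b = 5667.55 / 36664.3 = 0.155 V/decade

0.155 V/decade


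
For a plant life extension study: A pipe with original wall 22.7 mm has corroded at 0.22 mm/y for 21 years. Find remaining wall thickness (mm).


Remaining wall = original − CR × time
t = 22.7 − 0.22*21 = 22.7 − 4.62 = 18.08 mm

18.08 mm


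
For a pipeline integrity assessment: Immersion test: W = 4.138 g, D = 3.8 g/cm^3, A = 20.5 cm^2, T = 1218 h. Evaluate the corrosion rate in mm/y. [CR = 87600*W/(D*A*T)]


Apply the mm/y weight-loss relation: CR = 87600 * W / (D * A * T)
Numerator: 87600 * 4.138 = 362488.8
Denominator: 3.8 * 20.5 * 1218 = 94882.2
CR = 362488.8 / 94882.2 = 3.82041 mm/y

3.82041 mm/y


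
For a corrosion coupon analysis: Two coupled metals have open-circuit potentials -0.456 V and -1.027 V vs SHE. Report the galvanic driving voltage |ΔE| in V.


Driving voltage is the absolute potential difference.
|ΔE| = |-0.456 − (-1.027)| = 0.571 V

0.571 V
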